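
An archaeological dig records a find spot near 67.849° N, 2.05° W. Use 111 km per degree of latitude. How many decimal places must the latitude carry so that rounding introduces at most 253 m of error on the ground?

3 decimal places

One degree of latitude covers 111000 m.
N decimal places → at most half a unit in the last place, 0.5 × 10⁻ᴺ° = 111000/2 × 10⁻ᴺ m.
Need 0.5 × 111000 × 10⁻ᴺ ≤ 253 → 10⁻ᴺ ≤ 4.559e-03, so N ≥ 2.34.
At 2 places the error can reach 555 m, but 3 places keeps it to 55.5 m.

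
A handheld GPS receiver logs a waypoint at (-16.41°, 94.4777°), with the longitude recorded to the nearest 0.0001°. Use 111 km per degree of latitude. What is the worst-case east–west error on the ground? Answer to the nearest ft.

17 ft

Rounding to 4 decimal places leaves the longitude within ±5e-05° of the true value.
Parallels shrink by cos φ, so at 16.41° a degree of longitude is 111000 × 0.9593 ≈ 106478 m.
So at most 5e-05° × 106478 ≈ 5.32392 m east–west.
In feet: 5.32392 m ÷ 0.3048 ≈ 17.467 ft.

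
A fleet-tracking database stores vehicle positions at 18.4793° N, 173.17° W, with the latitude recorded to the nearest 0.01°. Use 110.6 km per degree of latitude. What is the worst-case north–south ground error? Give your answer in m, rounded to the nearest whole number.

553 m

Rounding to 2 decimal places leaves the latitude within ±0.005° of the true value.
So the N–S error is at most 0.005 × 110600 = 553 m.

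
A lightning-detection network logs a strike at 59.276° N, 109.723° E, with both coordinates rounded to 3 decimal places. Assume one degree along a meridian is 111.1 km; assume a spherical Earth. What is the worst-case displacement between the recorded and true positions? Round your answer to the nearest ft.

205 ft

Rounding to 3 decimal places leaves each coordinate within ±0.0005° of the true value.
Latitude error → 0.0005 × 111100 = 55.55 m along the meridian.
East–west component at 59.276°: 0.0005° × 111100 × cos 59.276° ≈ 0.0005 × 56761.3 ≈ 28.3807 m.
The two errors are perpendicular, so the maximum displacement is √(55.55² + 28.3807²) ≈ 62.38 m.
In feet: 62.38 m ÷ 0.3048 ≈ 204.66 ft.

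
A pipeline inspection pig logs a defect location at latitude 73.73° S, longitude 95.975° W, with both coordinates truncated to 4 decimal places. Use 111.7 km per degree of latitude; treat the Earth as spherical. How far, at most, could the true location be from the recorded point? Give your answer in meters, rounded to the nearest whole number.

12 meters

Truncating at 4 decimal places can drop up to a full unit in the last place, so each coordinate may be off by as much as 0.0001°.
Latitude error → 0.0001 × 111700 = 11.17 m along the meridian.
Longitude error → 0.0001 × 111700 × cos 73.73° = 0.0001 × 111700 × 0.2802 ≈ 3.12943 m.
Combining orthogonally: (11.17² + 3.12943²)^½ ≈ 11.6001 m.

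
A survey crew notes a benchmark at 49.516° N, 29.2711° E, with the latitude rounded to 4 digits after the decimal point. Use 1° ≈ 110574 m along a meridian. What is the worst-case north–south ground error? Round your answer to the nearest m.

Rounding to 4 decimal places leaves the latitude within ±5e-05° of the true value.
Along the meridian that is 5e-05° × 110574 m/° = 5.5287 m.

6 m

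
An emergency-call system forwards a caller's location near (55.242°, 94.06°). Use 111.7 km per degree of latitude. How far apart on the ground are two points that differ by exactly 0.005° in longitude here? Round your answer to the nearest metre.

0.005° of longitude at 55.242° is 0.005 × 111700 × cos 55.242° ≈ 0.005 × 63681.5 = 318.407 m.

318 metres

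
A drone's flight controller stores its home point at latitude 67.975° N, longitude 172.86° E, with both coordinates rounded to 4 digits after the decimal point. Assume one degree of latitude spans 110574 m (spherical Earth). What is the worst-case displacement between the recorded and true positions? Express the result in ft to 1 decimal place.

19.4 ft

Rounding to 4 decimal places leaves each coordinate within ±5e-05° of the true value.
N–S: 5e-05° × 110574 m/° = 5.5287 m.
East–west component at 67.975°: 5e-05° × 110574 × cos 67.975° ≈ 5e-05 × 41466.5 ≈ 2.07332 m.
Combining orthogonally: (5.5287² + 2.07332²)^½ ≈ 5.90468 m.
In feet: 5.90468 m ÷ 0.3048 ≈ 19.372 ft.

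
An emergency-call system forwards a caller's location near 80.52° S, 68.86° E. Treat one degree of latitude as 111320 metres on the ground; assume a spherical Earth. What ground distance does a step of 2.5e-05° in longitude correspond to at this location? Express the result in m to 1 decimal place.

0.5 m

2.5e-05° of longitude at 80.52° is 2.5e-05 × 111320 × cos 80.52° ≈ 2.5e-05 × 18334.8 = 0.458369 m.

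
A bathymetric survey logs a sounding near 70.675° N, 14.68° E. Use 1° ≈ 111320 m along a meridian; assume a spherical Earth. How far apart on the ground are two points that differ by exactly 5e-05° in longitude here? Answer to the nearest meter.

5e-05° of longitude at 70.675° is 5e-05 × 111320 × cos 70.675° ≈ 5e-05 × 36838.7 = 1.84194 m.

2 meters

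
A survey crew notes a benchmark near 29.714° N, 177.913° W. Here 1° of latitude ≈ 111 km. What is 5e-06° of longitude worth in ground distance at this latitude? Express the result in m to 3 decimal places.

One degree of longitude here spans 111000 × cos 29.714° = 111000 × 0.8685 ≈ 96404.7 m; 5e-06° of that is 0.482023 m.

0.482 m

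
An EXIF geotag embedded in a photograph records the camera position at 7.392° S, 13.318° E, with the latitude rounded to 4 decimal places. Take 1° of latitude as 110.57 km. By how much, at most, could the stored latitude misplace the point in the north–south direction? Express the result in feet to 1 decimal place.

Rounding to 4 decimal places leaves the latitude within ±5e-05° of the true value.
Along the meridian that is 5e-05° × 110570 m/° = 5.5285 m.
In feet: 5.5285 m ÷ 0.3048 ≈ 18.138 ft.

18.1 feet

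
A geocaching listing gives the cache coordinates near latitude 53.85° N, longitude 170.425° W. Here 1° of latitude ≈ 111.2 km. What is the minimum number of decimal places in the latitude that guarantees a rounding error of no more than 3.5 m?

5 decimal places

One degree of latitude covers 111200 m.
Rounding to N decimal places gives at most 0.5 × 10⁻ᴺ degrees of error, i.e. 0.5 × 10⁻ᴺ × 111200 m.
Need 0.5 × 111200 × 10⁻ᴺ ≤ 3.5 → 10⁻ᴺ ≤ 6.295e-05, so N ≥ 4.20.
N = 4 would give 5.56 m (too coarse); N = 5 gives 0.556 m ≤ 3.5 m.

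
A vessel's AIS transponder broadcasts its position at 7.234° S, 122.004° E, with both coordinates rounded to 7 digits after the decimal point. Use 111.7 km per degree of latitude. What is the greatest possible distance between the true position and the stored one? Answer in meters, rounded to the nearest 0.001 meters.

Rounding to 7 decimal places leaves each coordinate within ±5e-08° of the true value.
North–south component: 5e-08° × 111700 = 0.005585 m.
E–W at 7.234°: 5e-08° × 111700 × cos 7.234° = 5e-08 × 111700 × 0.9920 ≈ 0.00554054 m.
The two errors are perpendicular, so the maximum displacement is √(0.005585² + 0.00554054²) ≈ 0.00786701 m.

0.008 meters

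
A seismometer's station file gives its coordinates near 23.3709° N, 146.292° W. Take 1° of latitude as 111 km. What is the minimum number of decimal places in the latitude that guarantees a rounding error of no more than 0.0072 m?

One degree of latitude covers 111000 m.
Rounding to N decimal places gives at most 0.5 × 10⁻ᴺ degrees of error, i.e. 0.5 × 10⁻ᴺ × 111000 m.
Setting 55500 × 10⁻ᴺ ≤ 0.0072 gives 10ᴺ ≥ 7.708e+06, i.e. N ≥ 6.89.
At 6 places the error can reach 0.0555 m, but 7 places keeps it to 0.00555 m.

7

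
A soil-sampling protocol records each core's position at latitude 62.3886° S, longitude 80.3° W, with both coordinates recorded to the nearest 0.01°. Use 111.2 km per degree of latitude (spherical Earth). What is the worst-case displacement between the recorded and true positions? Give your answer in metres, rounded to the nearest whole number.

613 metres

Rounding to 2 decimal places leaves each coordinate within ±0.005° of the true value.
Latitude error → 0.005 × 111200 = 556 m along the meridian.
E–W at 62.3886°: 0.005° × 111200 × cos 62.3886° = 0.005 × 111200 × 0.4635 ≈ 257.691 m.
The two errors are perpendicular, so the maximum displacement is √(556² + 257.691²) ≈ 612.814 m.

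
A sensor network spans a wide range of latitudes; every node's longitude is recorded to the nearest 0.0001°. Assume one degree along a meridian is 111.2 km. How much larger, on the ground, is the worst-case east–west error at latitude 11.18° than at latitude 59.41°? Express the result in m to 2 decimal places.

Rounding to 4 decimal places leaves the longitude within ±5e-05° of the true value.
Error at 11.18° = 5e-05° × 111200 × cos 11.18° ≈ 5.56 × 0.9810 = 5.4545 m.
At 59.41°: 5e-05° × 111200 × cos 59.41° = 5e-05 × 111200 × 0.5089 ≈ 2.8294 m.
So the lower-latitude error exceeds the higher by 5.4545 − 2.8294 = 2.6251 m.

2.63 m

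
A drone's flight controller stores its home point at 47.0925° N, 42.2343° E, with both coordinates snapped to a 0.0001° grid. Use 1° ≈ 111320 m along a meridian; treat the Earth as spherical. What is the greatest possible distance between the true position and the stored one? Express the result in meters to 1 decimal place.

6.7 meters

With a 0.0001° grid the true value lies within half a step, ±0.0001°/2 = ±5e-05°, of the stored one.
N–S: 5e-05° × 111320 m/° = 5.566 m.
Longitude error → 5e-05 × 111320 × cos 47.0925° = 5e-05 × 111320 × 0.6808 ≈ 3.78943 m.
Combining orthogonally: (5.566² + 3.78943²)^½ ≈ 6.73351 m.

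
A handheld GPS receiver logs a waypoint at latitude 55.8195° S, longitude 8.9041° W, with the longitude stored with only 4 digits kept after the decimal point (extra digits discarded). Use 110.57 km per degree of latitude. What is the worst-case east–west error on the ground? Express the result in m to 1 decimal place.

6.2 m

Truncating at 4 decimal places can drop up to a full unit in the last place, so the longitude may be off by as much as 0.0001°.
Parallels shrink by cos φ, so at 55.8195° a degree of longitude is 110570 × 0.5618 ≈ 62118.4 m.
Maximum E–W displacement: 0.0001 × 62118.4 = 6.21184 m.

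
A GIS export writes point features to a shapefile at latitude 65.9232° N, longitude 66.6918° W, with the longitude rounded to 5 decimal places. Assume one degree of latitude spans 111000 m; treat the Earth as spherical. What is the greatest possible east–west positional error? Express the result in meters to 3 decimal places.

Rounding to 5 decimal places leaves the longitude within ±5e-06° of the true value.
One degree of longitude at 65.9232° is 111000 × cos 65.9232° ≈ 111000 × 0.4080 = 45283.6 m.
So at most 5e-06° × 45283.6 ≈ 0.226418 m east–west.

0.226 meters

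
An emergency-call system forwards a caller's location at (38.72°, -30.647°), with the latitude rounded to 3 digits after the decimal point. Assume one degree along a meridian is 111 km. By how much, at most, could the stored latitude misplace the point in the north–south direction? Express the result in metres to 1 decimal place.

Rounding to 3 decimal places leaves the latitude within ±0.0005° of the true value.
North–south distance: 0.0005° × 111000 m/° = 55.5 m.

55.5 metres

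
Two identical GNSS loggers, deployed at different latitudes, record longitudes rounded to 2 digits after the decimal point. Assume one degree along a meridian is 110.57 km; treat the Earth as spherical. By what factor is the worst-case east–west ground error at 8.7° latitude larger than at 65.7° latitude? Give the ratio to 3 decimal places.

2.402

Rounding to 2 decimal places leaves the longitude within ±0.005° of the true value.
At 8.7°: 0.005° × 110570 × cos 8.7° = 0.005 × 110570 × 0.9885 ≈ 546.49 m.
Error at 65.7° = 0.005° × 110570 × cos 65.7° ≈ 552.85 × 0.4115 = 227.51 m.
Ratio: 546.49 / 227.51 = cos 8.7° / cos 65.7° ≈ 2.4021.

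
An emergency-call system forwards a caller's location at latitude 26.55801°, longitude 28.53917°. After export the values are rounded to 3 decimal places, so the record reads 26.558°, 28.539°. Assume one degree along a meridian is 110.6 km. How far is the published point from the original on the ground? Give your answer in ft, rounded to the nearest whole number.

Δlat = 26.55801 − 26.558 = +0.00001°; Δlon = 28.53917 − 28.539 = +0.00017°.
North–south shift: 0.00001 × 110600 = 1.106 m.
E–W at 26.558°: 0.00017° × 110600 × cos 26.558° = 0.00017 × 110600 × 0.8945 ≈ 16.8181 m.
Combined displacement = (1.106² + 16.8181²)^½ ≈ 16.8544 m.
Converting: 16.8544 m × 3.2808 ft/m ≈ 55.297 ft.

55 ft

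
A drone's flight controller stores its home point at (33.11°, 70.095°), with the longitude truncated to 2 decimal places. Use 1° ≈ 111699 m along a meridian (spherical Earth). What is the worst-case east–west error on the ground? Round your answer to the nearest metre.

Truncating at 2 decimal places can drop up to a full unit in the last place, so the longitude may be off by as much as 0.01°.
At latitude 33.11° a degree of longitude spans 111699 m × cos 33.11° = 111699 × 0.8376 ≈ 93561.7 m.
East–west error: 0.01° × 93561.7 m/° ≈ 935.617 m.

936 metres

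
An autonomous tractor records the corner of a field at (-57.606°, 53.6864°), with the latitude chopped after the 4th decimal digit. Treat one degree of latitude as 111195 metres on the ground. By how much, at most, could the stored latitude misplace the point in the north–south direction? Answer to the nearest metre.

11 metres

Truncating at 4 decimal places can drop up to a full unit in the last place, so the latitude may be off by as much as 0.0001°.
Along the meridian that is 0.0001° × 111195 m/° = 11.1195 m.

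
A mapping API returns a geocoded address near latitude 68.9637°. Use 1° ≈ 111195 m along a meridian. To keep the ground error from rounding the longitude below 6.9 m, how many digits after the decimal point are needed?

At 68.9637° one degree of longitude covers 111195 × cos 68.9637° ≈ 111195 × 0.3590 ≈ 39914.5 m.
With N decimal places the half-ulp bound is 0.5·10⁻ᴺ°, or 0.5·10⁻ᴺ × 39914.5 m on the ground.
Setting 19957.2 × 10⁻ᴺ ≤ 6.9 gives 10ᴺ ≥ 2892, i.e. N ≥ 3.46.
So 4 decimal places suffice (2 m); 3 would allow up to 20 m.

4 decimal places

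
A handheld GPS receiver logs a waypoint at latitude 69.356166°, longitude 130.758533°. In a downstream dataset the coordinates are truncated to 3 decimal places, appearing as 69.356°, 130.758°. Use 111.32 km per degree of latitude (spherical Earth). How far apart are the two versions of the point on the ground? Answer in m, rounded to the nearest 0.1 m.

27.9 m

Δlat = 69.356166 − 69.356 = +0.000166°; Δlon = 130.758533 − 130.758 = +0.000533°.
N–S: 0.000166° × 111320 m/° = 18.4791 m.
E–W at 69.356°: 0.000533° × 111320 × cos 69.356° = 0.000533 × 111320 × 0.3526 ≈ 20.9187 m.
Distance: √(18.4791² + 20.9187²) ≈ 27.9118 m.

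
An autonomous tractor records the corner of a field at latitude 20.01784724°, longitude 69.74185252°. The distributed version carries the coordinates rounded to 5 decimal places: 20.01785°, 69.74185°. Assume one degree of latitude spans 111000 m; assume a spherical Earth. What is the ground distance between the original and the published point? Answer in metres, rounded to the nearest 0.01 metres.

0.40 metres

Δlat = 20.01784724 − 20.01785 = -0.00000276°; Δlon = 69.74185252 − 69.74185 = +0.00000252°.
N–S: -0.00000276° × 111000 m/° = -0.30636 m.
E–W at 20.0178°: 0.00000252° × 111000 × cos 20.0178° = 0.00000252 × 111000 × 0.9396 ≈ 0.262821 m.
Distance: √(0.30636² + 0.262821²) ≈ 0.403648 m.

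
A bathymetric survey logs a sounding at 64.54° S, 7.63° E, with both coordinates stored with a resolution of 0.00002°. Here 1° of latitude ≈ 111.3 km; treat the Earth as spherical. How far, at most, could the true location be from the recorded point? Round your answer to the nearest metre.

1 metres

With a 0.00002° grid the true value lies within half a step, ±0.00002°/2 = ±1e-05°, of the stored one.
Latitude error → 1e-05 × 111300 = 1.113 m along the meridian.
Longitude error → 1e-05 × 111300 × cos 64.54° = 1e-05 × 111300 × 0.4299 ≈ 0.478457 m.
Combining orthogonally: (1.113² + 0.478457²)^½ ≈ 1.21148 m.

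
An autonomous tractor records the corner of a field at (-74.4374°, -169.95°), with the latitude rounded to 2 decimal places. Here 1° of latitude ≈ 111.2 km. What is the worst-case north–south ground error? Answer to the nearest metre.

Rounding to 2 decimal places leaves the latitude within ±0.005° of the true value.
Along the meridian that is 0.005° × 111200 m/° = 556 m.

556 metres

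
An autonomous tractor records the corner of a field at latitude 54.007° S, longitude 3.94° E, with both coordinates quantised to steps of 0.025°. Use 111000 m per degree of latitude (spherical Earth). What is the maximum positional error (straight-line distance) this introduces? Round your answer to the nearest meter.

1609 meters

With a 0.025° grid the true value lies within half a step, ±0.025°/2 = ±0.0125°, of the stored one.
N–S: 0.0125° × 111000 m/° = 1387.5 m.
E–W at 54.007°: 0.0125° × 111000 × cos 54.007° = 0.0125 × 111000 × 0.5877 ≈ 815.415 m.
Combining orthogonally: (1387.5² + 815.415²)^½ ≈ 1609.37 m.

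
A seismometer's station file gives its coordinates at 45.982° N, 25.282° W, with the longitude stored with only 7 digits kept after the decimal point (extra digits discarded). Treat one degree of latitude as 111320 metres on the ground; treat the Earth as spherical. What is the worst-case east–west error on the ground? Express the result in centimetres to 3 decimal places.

Truncating at 7 decimal places can drop up to a full unit in the last place, so the longitude may be off by as much as 1e-07°.
One degree of longitude at 45.982° is 111320 × cos 45.982° ≈ 111320 × 0.6949 = 77354.5 m.
East–west error: 1e-07° × 77354.5 m/° ≈ 0.00773545 m.
That is 0.00773545 m = 0.77355 cm.

0.774 centimetres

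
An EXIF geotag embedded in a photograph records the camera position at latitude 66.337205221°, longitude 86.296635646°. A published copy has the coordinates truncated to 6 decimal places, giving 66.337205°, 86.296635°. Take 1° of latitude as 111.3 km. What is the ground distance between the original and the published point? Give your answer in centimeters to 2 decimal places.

3.79 centimeters

The latitude changed by +0.000000221° and the longitude by +0.000000646°.
N–S: 0.000000221° × 111300 m/° = 0.0245973 m.
East–west at this latitude: 0.000000646° × 111300 × cos 66.3372° ≈ 0.000000646 × 44670.6 = 0.0288572 m.
Hypotenuse of the two orthogonal shifts: √(0.0245973² + 0.0288572²) = 0.0379179 m.
That is 0.0379179 m = 3.7918 cm.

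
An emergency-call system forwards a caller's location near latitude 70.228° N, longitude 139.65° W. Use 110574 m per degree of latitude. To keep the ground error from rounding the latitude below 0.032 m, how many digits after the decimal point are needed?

One degree of latitude covers 110574 m.
Rounding to N decimal places gives at most 0.5 × 10⁻ᴺ degrees of error, i.e. 0.5 × 10⁻ᴺ × 110574 m.
Setting 55287 × 10⁻ᴺ ≤ 0.032 gives 10ᴺ ≥ 1.728e+06, i.e. N ≥ 6.24.
At 6 places the error can reach 0.0553 m, but 7 places keeps it to 0.00553 m.

7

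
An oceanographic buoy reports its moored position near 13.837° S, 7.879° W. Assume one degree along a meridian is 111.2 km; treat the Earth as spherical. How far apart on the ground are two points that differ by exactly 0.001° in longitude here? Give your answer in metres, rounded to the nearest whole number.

0.001° of longitude at 13.837° is 0.001 × 111200 × cos 13.837° ≈ 0.001 × 107973 = 107.973 m.

108 metres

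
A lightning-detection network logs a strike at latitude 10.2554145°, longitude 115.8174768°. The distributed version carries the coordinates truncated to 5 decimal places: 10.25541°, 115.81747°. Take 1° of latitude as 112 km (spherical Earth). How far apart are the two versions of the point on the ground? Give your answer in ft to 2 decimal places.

2.96 ft

The latitude changed by +0.0000045° and the longitude by +0.0000068°.
N–S: 0.0000045° × 112000 m/° = 0.504 m.
E–W at 10.2554°: 0.0000068° × 112000 × cos 10.2554° = 0.0000068 × 112000 × 0.9840 ≈ 0.749433 m.
Combined displacement = (0.504² + 0.749433²)^½ ≈ 0.903142 m.
Converting: 0.903142 m × 3.2808 ft/m ≈ 2.9631 ft.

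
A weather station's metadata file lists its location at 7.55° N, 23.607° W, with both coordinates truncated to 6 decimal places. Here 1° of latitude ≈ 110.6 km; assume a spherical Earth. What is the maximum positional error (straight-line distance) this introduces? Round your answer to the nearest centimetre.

Truncating at 6 decimal places can drop up to a full unit in the last place, so each coordinate may be off by as much as 1e-06°.
Latitude error → 1e-06 × 110600 = 0.1106 m along the meridian.
Longitude error → 1e-06 × 110600 × cos 7.55° = 1e-06 × 110600 × 0.9913 ≈ 0.109641 m.
Worst case both components are at the extreme and orthogonal: √(0.1106² + 0.109641²) ≈ 0.155735 m.
That is 0.155735 m = 15.574 cm.

16 centimetres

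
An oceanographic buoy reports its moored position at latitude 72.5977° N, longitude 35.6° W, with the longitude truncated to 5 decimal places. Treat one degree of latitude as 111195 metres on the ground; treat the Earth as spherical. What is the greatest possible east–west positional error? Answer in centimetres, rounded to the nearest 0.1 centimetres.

Truncating at 5 decimal places can drop up to a full unit in the last place, so the longitude may be off by as much as 1e-05°.
Parallels shrink by cos φ, so at 72.5977° a degree of longitude is 111195 × 0.2991 ≈ 33256.1 m.
East–west error: 1e-05° × 33256.1 m/° ≈ 0.332561 m.
That is 0.332561 m = 33.256 cm.

33.3 centimetres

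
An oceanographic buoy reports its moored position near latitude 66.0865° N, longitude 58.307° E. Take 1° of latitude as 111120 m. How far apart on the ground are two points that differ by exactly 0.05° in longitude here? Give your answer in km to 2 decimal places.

At 66.0865° a degree of longitude is 111120 × cos 66.0865° ≈ 45043.3 m, so 0.05° corresponds to 2252.16 m.
That is 2252.16 m = 2.2522 km.

2.25 km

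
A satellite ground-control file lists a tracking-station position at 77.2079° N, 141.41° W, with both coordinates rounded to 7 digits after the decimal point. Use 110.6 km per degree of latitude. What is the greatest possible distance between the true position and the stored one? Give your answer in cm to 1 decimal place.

Rounding to 7 decimal places leaves each coordinate within ±5e-08° of the true value.
Latitude error → 5e-08 × 110600 = 0.00553 m along the meridian.
Longitude error → 5e-08 × 110600 × cos 77.2079° = 5e-08 × 110600 × 0.2214 ≈ 0.00122442 m.
The two errors are perpendicular, so the maximum displacement is √(0.00553² + 0.00122442²) ≈ 0.00566393 m.
That is 0.00566393 m = 0.56639 cm.

0.6 cm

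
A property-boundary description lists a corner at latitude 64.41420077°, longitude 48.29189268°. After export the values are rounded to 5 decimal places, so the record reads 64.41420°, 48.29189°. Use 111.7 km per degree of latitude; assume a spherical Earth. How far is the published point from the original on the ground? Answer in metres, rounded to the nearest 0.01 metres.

0.16 metres

Δlat = 64.41420077 − 64.41420 = +0.00000077°; Δlon = 48.29189268 − 48.29189 = +0.00000268°.
N–S: 0.00000077° × 111700 m/° = 0.086009 m.
East–west at this latitude: 0.00000268° × 111700 × cos 64.4142° ≈ 0.00000268 × 48239 = 0.129281 m.
Distance: √(0.086009² + 0.129281²) ≈ 0.155277 m.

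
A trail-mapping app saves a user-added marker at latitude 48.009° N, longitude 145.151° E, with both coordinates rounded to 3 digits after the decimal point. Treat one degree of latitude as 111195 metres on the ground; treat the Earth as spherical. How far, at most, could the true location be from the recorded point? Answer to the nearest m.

Rounding to 3 decimal places leaves each coordinate within ±0.0005° of the true value.
North–south component: 0.0005° × 111195 = 55.5975 m.
E–W at 48.009°: 0.0005° × 111195 × cos 48.009° = 0.0005 × 111195 × 0.6690 ≈ 37.1955 m.
The two errors are perpendicular, so the maximum displacement is √(55.5975² + 37.1955²) ≈ 66.8924 m.

67 m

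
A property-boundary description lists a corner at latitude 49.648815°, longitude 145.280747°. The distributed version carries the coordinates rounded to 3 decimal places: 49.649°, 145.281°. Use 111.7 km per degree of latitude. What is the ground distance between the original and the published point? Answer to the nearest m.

28 m

Δlat = 49.648815 − 49.649 = -0.000185°; Δlon = 145.280747 − 145.281 = -0.000253°.
North–south shift: -0.000185 × 111700 = -20.6645 m.
East–west at this latitude: -0.000253° × 111700 × cos 49.649° ≈ -0.000253 × 72322.2 = -18.2975 m.
Combined displacement = (20.6645² + 18.2975²)^½ ≈ 27.6011 m.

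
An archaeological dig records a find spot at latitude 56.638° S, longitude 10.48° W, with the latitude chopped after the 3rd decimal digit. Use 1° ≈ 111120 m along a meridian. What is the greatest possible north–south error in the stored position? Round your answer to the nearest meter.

111 meters

Truncating at 3 decimal places can drop up to a full unit in the last place, so the latitude may be off by as much as 0.001°.
North–south distance: 0.001° × 111120 m/° = 111.12 m.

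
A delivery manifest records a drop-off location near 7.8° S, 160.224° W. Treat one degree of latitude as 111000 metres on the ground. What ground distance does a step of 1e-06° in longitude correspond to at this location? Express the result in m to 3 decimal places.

0.110 m

One degree of longitude here spans 111000 × cos 7.8° = 111000 × 0.9907 ≈ 109973 m; 1e-06° of that is 0.109973 m.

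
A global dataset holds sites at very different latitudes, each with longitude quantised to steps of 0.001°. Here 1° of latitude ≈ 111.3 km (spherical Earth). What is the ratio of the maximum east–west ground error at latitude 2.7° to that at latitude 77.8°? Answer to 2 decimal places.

4.73

With a 0.001° grid the true value lies within half a step, ±0.001°/2 = ±0.0005°, of the stored one.
At 2.7°: 0.0005° × 111300 × cos 2.7° = 0.0005 × 111300 × 0.9989 ≈ 55.588 m.
At 77.8°: 0.0005° × 111300 × cos 77.8° = 0.0005 × 111300 × 0.2113 ≈ 11.76 m.
Ratio: 55.588 / 11.76 = cos 2.7° / cos 77.8° ≈ 4.7268.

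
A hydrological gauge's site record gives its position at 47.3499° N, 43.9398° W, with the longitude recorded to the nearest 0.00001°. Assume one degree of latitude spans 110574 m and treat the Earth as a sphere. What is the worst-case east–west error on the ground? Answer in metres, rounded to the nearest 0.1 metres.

0.4 metres

Rounding to 5 decimal places leaves the longitude within ±5e-06° of the true value.
At latitude 47.3499° a degree of longitude spans 110574 m × cos 47.3499° = 110574 × 0.6775 ≈ 74916 m.
So at most 5e-06° × 74916 ≈ 0.37458 m east–west.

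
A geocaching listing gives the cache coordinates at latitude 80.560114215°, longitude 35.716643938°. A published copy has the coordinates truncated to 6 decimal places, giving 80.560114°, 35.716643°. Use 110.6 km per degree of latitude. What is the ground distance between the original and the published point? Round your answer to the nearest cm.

3 cm

The latitude changed by +0.000000215° and the longitude by +0.000000938°.
N–S: 0.000000215° × 110600 m/° = 0.023779 m.
East–west at this latitude: 0.000000938° × 110600 × cos 80.5601° ≈ 0.000000938 × 18139.8 = 0.0170151 m.
Hypotenuse of the two orthogonal shifts: √(0.023779² + 0.0170151²) = 0.0292396 m.
That is 0.0292396 m = 2.924 cm.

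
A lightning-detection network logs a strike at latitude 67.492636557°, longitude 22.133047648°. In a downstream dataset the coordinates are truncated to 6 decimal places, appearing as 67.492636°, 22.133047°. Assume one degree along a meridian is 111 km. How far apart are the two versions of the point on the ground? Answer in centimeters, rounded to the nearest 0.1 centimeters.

6.8 centimeters

Δlat = 67.492636557 − 67.492636 = +0.000000557°; Δlon = 22.133047648 − 22.133047 = +0.000000648°.
North–south shift: 0.000000557 × 111000 = 0.061827 m.
East–west at this latitude: 0.000000648° × 111000 × cos 67.4926° ≈ 0.000000648 × 42491 = 0.0275342 m.
Combined displacement = (0.061827² + 0.0275342²)^½ ≈ 0.0676809 m.
That is 0.0676809 m = 6.7681 cm.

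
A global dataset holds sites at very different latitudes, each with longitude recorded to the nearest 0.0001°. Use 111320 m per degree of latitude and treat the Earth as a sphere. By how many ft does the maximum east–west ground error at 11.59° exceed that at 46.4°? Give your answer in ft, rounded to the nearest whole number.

5 ft

Rounding to 4 decimal places leaves the longitude within ±5e-05° of the true value.
Error at 11.59° = 5e-05° × 111320 × cos 11.59° ≈ 5.566 × 0.9796 = 5.4525 m.
At 46.4°: 5e-05° × 111320 × cos 46.4° = 5e-05 × 111320 × 0.6896 ≈ 3.8384 m.
So the lower-latitude error exceeds the higher by 5.4525 − 3.8384 = 1.6141 m.
In feet: 1.61409 m ÷ 0.3048 ≈ 5.2956 ft.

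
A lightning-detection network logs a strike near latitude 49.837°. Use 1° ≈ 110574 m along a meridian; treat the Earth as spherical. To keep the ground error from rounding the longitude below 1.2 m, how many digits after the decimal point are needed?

At 49.837° one degree of longitude covers 110574 × cos 49.837° ≈ 110574 × 0.6450 ≈ 71316.3 m.
Rounding to N decimal places gives at most 0.5 × 10⁻ᴺ degrees of error, i.e. 0.5 × 10⁻ᴺ × 71316.3 m.
Need 0.5 × 71316.3 × 10⁻ᴺ ≤ 1.2 → 10⁻ᴺ ≤ 3.365e-05, so N ≥ 4.47.
At 4 places the error can reach 3.57 m, but 5 places keeps it to 0.357 m.

5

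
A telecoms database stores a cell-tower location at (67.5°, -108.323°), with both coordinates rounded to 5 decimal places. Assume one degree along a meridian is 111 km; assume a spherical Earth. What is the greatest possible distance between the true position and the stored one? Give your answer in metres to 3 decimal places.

Rounding to 5 decimal places leaves each coordinate within ±5e-06° of the true value.
N–S: 5e-06° × 111000 m/° = 0.555 m.
East–west component at 67.5°: 5e-06° × 111000 × cos 67.5° ≈ 5e-06 × 42477.9 ≈ 0.212389 m.
Combining orthogonally: (0.555² + 0.212389²)^½ ≈ 0.594251 m.

0.594 metres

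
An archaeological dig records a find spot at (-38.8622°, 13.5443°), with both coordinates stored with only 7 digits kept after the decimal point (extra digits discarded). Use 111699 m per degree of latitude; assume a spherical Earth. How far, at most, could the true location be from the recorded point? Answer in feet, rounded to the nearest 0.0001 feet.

0.0464 feet

Truncating at 7 decimal places can drop up to a full unit in the last place, so each coordinate may be off by as much as 1e-07°.
Latitude error → 1e-07 × 111699 = 0.0111699 m along the meridian.
E–W at 38.8622°: 1e-07° × 111699 × cos 38.8622° = 1e-07 × 111699 × 0.7787 ≈ 0.00869752 m.
The two errors are perpendicular, so the maximum displacement is √(0.0111699² + 0.00869752²) ≈ 0.0141568 m.
In feet: 0.0141568 m ÷ 0.3048 ≈ 0.046446 ft.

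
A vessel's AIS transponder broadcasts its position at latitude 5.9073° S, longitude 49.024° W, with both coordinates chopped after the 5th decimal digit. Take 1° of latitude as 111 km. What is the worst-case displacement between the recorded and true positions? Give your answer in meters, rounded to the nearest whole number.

2 meters

Truncating at 5 decimal places can drop up to a full unit in the last place, so each coordinate may be off by as much as 1e-05°.
Latitude error → 1e-05 × 111000 = 1.11 m along the meridian.
East–west component at 5.9073°: 1e-05° × 111000 × cos 5.9073° ≈ 1e-05 × 110411 ≈ 1.10411 m.
The two errors are perpendicular, so the maximum displacement is √(1.11² + 1.10411²) ≈ 1.56561 m.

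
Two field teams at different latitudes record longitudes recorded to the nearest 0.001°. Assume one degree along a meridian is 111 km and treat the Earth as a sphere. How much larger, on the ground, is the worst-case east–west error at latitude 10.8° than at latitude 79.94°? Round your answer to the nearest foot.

Rounding to 3 decimal places leaves the longitude within ±0.0005° of the true value.
At 10.8°: 0.0005° × 111000 × cos 10.8° = 0.0005 × 111000 × 0.9823 ≈ 54.517 m.
At 79.94°: 0.0005° × 111000 × cos 79.94° = 0.0005 × 111000 × 0.1747 ≈ 9.6947 m.
So the lower-latitude error exceeds the higher by 54.517 − 9.6947 = 44.822 m.
In feet: 44.8222 m ÷ 0.3048 ≈ 147.05 ft.

147 feet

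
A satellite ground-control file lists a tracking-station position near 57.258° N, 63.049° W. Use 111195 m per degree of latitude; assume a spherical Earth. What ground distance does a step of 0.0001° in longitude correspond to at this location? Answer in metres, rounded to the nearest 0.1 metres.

6.0 metres

One degree of longitude here spans 111195 × cos 57.258° = 111195 × 0.5409 ≈ 60140.6 m; 0.0001° of that is 6.01406 m.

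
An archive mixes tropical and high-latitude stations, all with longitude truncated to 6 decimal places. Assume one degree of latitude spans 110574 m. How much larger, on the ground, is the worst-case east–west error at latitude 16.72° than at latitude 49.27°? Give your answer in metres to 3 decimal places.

0.034 metres

Truncating at 6 decimal places can drop up to a full unit in the last place, so the longitude may be off by as much as 1e-06°.
At 16.72°: 1e-06° × 110574 × cos 16.72° = 1e-06 × 110574 × 0.9577 ≈ 0.1059 m.
At 49.27°: 1e-06° × 110574 × cos 49.27° = 1e-06 × 110574 × 0.6525 ≈ 0.072149 m.
Difference: 0.1059 − 0.072149 = 0.03375 m.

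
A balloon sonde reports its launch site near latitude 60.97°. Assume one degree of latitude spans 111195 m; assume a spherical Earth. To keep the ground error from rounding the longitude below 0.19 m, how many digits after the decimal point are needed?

At 60.97° one degree of longitude covers 111195 × cos 60.97° ≈ 111195 × 0.4853 ≈ 53959.3 m.
Rounding to N decimal places gives at most 0.5 × 10⁻ᴺ degrees of error, i.e. 0.5 × 10⁻ᴺ × 53959.3 m.
Need 0.5 × 53959.3 × 10⁻ᴺ ≤ 0.19 → 10⁻ᴺ ≤ 7.042e-06, so N ≥ 5.15.
So 6 decimal places suffice (0.027 m); 5 would allow up to 0.27 m.

6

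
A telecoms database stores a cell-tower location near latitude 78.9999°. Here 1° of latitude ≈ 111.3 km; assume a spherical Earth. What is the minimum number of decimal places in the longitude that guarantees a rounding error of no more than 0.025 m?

6

At 78.9999° one degree of longitude covers 111300 × cos 78.9999° ≈ 111300 × 0.1908 ≈ 21237.2 m.
Rounding to N decimal places gives at most 0.5 × 10⁻ᴺ degrees of error, i.e. 0.5 × 10⁻ᴺ × 21237.2 m.
Need 0.5 × 21237.2 × 10⁻ᴺ ≤ 0.025 → 10⁻ᴺ ≤ 2.354e-06, so N ≥ 5.63.
N = 5 would give 0.106 m (too coarse); N = 6 gives 0.0106 m ≤ 0.025 m.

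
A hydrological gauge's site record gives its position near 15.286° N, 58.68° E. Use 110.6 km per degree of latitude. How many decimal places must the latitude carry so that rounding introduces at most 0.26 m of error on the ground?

6 decimal places

One degree of latitude covers 110600 m.
N decimal places → at most half a unit in the last place, 0.5 × 10⁻ᴺ° = 110600/2 × 10⁻ᴺ m.
Need 0.5 × 110600 × 10⁻ᴺ ≤ 0.26 → 10⁻ᴺ ≤ 4.702e-06, so N ≥ 5.33.
N = 5 would give 0.553 m (too coarse); N = 6 gives 0.0553 m ≤ 0.26 m.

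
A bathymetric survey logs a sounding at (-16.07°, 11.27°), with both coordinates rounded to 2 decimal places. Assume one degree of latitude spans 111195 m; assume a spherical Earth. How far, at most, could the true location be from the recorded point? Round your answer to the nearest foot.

Rounding to 2 decimal places leaves each coordinate within ±0.005° of the true value.
North–south component: 0.005° × 111195 = 555.975 m.
E–W at 16.07°: 0.005° × 111195 × cos 16.07° = 0.005 × 111195 × 0.9609 ≈ 534.25 m.
Worst case both components are at the extreme and orthogonal: √(555.975² + 534.25²) ≈ 771.058 m.
Converting: 771.058 m × 3.2808 ft/m ≈ 2529.7 ft.

2530 feet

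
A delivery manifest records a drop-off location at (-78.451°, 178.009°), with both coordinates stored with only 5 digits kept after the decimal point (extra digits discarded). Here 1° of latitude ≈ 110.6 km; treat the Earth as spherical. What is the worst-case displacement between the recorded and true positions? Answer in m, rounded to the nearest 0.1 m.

Truncating at 5 decimal places can drop up to a full unit in the last place, so each coordinate may be off by as much as 1e-05°.
North–south component: 1e-05° × 110600 = 1.106 m.
E–W at 78.451°: 1e-05° × 110600 × cos 78.451° = 1e-05 × 110600 × 0.2002 ≈ 0.221428 m.
The two errors are perpendicular, so the maximum displacement is √(1.106² + 0.221428²) ≈ 1.12795 m.

1.1 m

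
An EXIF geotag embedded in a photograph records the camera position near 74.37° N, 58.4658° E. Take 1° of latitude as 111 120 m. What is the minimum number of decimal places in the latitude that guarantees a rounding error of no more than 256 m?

One degree of latitude covers 111120 m.
N decimal places → at most half a unit in the last place, 0.5 × 10⁻ᴺ° = 111120/2 × 10⁻ᴺ m.
Need 0.5 × 111120 × 10⁻ᴺ ≤ 256 → 10⁻ᴺ ≤ 4.608e-03, so N ≥ 2.34.
At 2 places the error can reach 556 m, but 3 places keeps it to 55.6 m.

3 decimal places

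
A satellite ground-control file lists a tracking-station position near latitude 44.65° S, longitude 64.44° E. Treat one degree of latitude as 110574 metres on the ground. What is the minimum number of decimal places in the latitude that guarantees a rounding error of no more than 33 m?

4

One degree of latitude covers 110574 m.
With N decimal places the half-ulp bound is 0.5·10⁻ᴺ°, or 0.5·10⁻ᴺ × 110574 m on the ground.
Setting 55287 × 10⁻ᴺ ≤ 33 gives 10ᴺ ≥ 1675, i.e. N ≥ 3.22.
At 3 places the error can reach 55.3 m, but 4 places keeps it to 5.53 m.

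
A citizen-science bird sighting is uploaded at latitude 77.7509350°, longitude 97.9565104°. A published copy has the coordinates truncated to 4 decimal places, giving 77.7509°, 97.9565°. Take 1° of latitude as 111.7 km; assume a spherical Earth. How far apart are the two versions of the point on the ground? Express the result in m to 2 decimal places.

3.92 m

The latitude changed by +0.0000350° and the longitude by +0.0000104°.
N–S: 0.0000350° × 111700 m/° = 3.9095 m.
East–west at this latitude: 0.0000104° × 111700 × cos 77.7509° ≈ 0.0000104 × 23698.5 = 0.246465 m.
Combined displacement = (3.9095² + 0.246465²)^½ ≈ 3.91726 m.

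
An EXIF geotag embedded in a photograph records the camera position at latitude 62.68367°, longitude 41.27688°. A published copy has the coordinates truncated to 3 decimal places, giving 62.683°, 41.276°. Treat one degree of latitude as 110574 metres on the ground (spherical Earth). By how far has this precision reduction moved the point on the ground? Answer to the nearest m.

87 m

Δlat = 62.68367 − 62.683 = +0.00067°; Δlon = 41.27688 − 41.276 = +0.00088°.
N–S: 0.00067° × 110574 m/° = 74.0846 m.
East–west at this latitude: 0.00088° × 110574 × cos 62.683° ≈ 0.00088 × 50743.9 = 44.6546 m.
Distance: √(74.0846² + 44.6546²) ≈ 86.5018 m.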